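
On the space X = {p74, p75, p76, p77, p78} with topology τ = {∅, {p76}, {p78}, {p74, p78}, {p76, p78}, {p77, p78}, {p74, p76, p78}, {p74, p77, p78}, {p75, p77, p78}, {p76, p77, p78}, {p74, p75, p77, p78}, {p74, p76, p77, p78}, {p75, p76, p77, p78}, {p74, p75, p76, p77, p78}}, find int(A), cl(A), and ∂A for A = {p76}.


int(A) = {p76}, cl(A) = {p76}, ∂A = ∅.

Closed sets in (X, τ) are complements of opens:
  closed(X, τ) = {∅, {p74}, {p75}, {p76}, {p74, p75}, {p74, p76}, {p75, p76}, {p75, p77}, {p74, p75, p76}, {p74, p75, p77}, {p75, p76, p77}, {p74, p75, p76, p77}, {p74, p75, p77, p78}, {p74, p75, p76, p77, p78}}.
int(A) = ⋃ {U ∈ τ : U ⊆ A}. Opens contained in A: ∅, {p76}.
Taking the union of these: int(A) = {p76}.
cl(A) = ⋂ {C closed : A ⊆ C}. Closed sets containing A: {p76}, {p74, p76}, {p75, p76}, {p74, p75, p76}, {p75, p76, p77}, {p74, p75, p76, p77}, {p74, p75, p76, p77, p78}.
Intersecting these: cl(A) = {p76}.
∂A = cl(A) ∖ int(A) = {p76} ∖ {p76} = ∅.


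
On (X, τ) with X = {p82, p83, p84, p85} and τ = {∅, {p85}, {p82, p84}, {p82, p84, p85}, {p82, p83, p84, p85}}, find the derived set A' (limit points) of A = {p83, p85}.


A' = {p83}

For each x ∈ X, list the open sets U ∈ τ with x ∈ U, then check whether U ∩ (A ∖ {x}) ≠ ∅ for every such U.
  x = p82: open {p82, p84} ∋ x has {p82, p84} ∩ (A ∖ {p82}) = ∅, so x is NOT a limit point.
  x = p83: opens ∋ x are {p82, p83, p84, p85}; each meets A ∖ {p83}, so x IS a limit point.
  x = p84: open {p82, p84} ∋ x has {p82, p84} ∩ (A ∖ {p84}) = ∅, so x is NOT a limit point.
  x = p85: open {p85} ∋ x has {p85} ∩ (A ∖ {p85}) = ∅, so x is NOT a limit point.
Collecting: A' = {p83}.


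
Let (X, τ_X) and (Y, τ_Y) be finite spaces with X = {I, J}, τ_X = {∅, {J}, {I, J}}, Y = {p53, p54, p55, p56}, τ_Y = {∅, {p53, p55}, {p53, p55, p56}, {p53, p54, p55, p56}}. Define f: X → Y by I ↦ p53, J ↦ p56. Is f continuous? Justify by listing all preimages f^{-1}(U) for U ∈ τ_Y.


f is NOT continuous.

Compute f^{-1}(U) for each U ∈ τ_Y:
  U = ∅: f^{-1}(U) = ∅ ∈ τ_X ✓.
  U = {p53, p55}: f^{-1}(U) = {I} ∉ τ_X ✗.
  U = {p53, p55, p56}: f^{-1}(U) = {I, J} ∈ τ_X ✓.
  U = {p53, p54, p55, p56}: f^{-1}(U) = {I, J} ∈ τ_X ✓.
Found U = {p53, p55} with f^{-1}(U) = {I} not in τ_X. Therefore f is NOT continuous.


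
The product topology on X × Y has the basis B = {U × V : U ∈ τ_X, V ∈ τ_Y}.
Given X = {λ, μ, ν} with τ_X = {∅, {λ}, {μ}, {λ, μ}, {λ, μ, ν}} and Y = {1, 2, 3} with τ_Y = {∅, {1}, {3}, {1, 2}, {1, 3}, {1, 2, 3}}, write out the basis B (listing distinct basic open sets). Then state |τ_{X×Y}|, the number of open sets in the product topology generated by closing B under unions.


Basis B = {∅ × ∅, {λ} × {1}, {λ} × {3}, {μ} × {1}, {μ} × {3}, {λ} × {1, 2}, {λ} × {1, 3}, {λ, μ} × {1}, {λ, μ} × {3}, {μ} × {1, 2}, {μ} × {1, 3}, {λ} × {1, 2, 3}, {λ, μ, ν} × {1}, {λ, μ, ν} × {3}, {μ} × {1, 2, 3}, {λ, μ} × {1, 2}, {λ, μ} × {1, 3}, {λ, μ} × {1, 2, 3}, {λ, μ, ν} × {1, 2}, {λ, μ, ν} × {1, 3}, {λ, μ, ν} × {1, 2, 3}}; |τ_{X×Y}| = 70.

Enumerate products U × V with U ∈ τ_X, V ∈ τ_Y (deduplicated):
  ∅ × ∅ = {} (∅)
  {λ} × {1} = {(λ,1)}
  {λ} × {3} = {(λ,3)}
  {μ} × {1} = {(μ,1)}
  {μ} × {3} = {(μ,3)}
  {λ} × {1, 2} = {(λ,1), (λ,2)}
  {λ} × {1, 3} = {(λ,1), (λ,3)}
  {λ, μ} × {1} = {(λ,1), (μ,1)}
  {λ, μ} × {3} = {(λ,3), (μ,3)}
  {μ} × {1, 2} = {(μ,1), (μ,2)}
  {μ} × {1, 3} = {(μ,1), (μ,3)}
  {λ} × {1, 2, 3} = {(λ,1), (λ,2), (λ,3)}
  {λ, μ, ν} × {1} = {(λ,1), (μ,1), (ν,1)}
  {λ, μ, ν} × {3} = {(λ,3), (μ,3), (ν,3)}
  {μ} × {1, 2, 3} = {(μ,1), (μ,2), (μ,3)}
  {λ, μ} × {1, 2} = {(λ,1), (λ,2), (μ,1), (μ,2)}
  {λ, μ} × {1, 3} = {(λ,1), (λ,3), (μ,1), (μ,3)}
  {λ, μ} × {1, 2, 3} = {(λ,1), (λ,2), (λ,3), (μ,1), (μ,2), (μ,3)}
  {λ, μ, ν} × {1, 2} = {(λ,1), (λ,2), (μ,1), (μ,2), (ν,1), (ν,2)}
  {λ, μ, ν} × {1, 3} = {(λ,1), (λ,3), (μ,1), (μ,3), (ν,1), (ν,3)}
  {λ, μ, ν} × {1, 2, 3} = {(λ,1), (λ,2), (λ,3), (μ,1), (μ,2), (μ,3), (ν,1), (ν,2), (ν,3)}
These 21 distinct sets form the basis B.
Close under arbitrary unions to get τ_{X×Y}; counting gives |τ_{X×Y}| = 70.


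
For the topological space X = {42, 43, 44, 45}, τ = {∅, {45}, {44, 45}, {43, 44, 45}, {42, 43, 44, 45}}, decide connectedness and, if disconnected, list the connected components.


(X, τ) is connected.

Find clopen sets (U ∈ τ with X ∖ U ∈ τ):
  U = ∅, X ∖ U = {42, 43, 44, 45} — both open, so U is clopen.
  U = {42, 43, 44, 45}, X ∖ U = ∅ — both open, so U is clopen.
Only trivial clopens (∅ and X) exist, so (X, τ) is connected.
Compute connected components by grouping points that agree on all clopens:
  component: {42, 43, 44, 45}


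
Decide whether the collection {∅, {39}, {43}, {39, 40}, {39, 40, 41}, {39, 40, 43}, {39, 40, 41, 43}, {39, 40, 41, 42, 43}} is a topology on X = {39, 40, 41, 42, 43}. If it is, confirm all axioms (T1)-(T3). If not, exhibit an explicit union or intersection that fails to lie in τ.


τ is NOT a topology on X.

Axiom (T1): ∅ ∈ τ? Yes; X ∈ τ? Yes.
Axiom (T2/T3): check pairwise unions and intersections of members of τ.
Counterexample for (T2): {39} ∪ {43} = {39, 43} ∉ τ. Therefore τ is NOT a topology.


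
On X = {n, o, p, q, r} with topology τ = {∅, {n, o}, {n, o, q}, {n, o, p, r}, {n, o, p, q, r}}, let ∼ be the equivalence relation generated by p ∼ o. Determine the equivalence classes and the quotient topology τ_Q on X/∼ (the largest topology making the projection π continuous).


X/∼ = {[n], [o=p], [q], [r]}; |τ_Q| = 3.

Equivalence classes: [n], [o=p], [q], [r].
Quotient map π: X → X/∼ sends n ↦ [n], o ↦ [o=p], p ↦ [o=p], q ↦ [q], r ↦ [r].
For each subset V ⊆ X/∼, compute π^{-1}(V) ⊆ X and check whether π^{-1}(V) ∈ τ. V is open in τ_Q iff π^{-1}(V) ∈ τ.
  V = {}: π^{-1}(V) = ∅ ∈ τ ✓.
  V = {[n]}: π^{-1}(V) = {n} ∉ τ ✗.
  V = {[o=p]}: π^{-1}(V) = {o, p} ∉ τ ✗.
  V = {[n], [o=p]}: π^{-1}(V) = {n, o, p} ∉ τ ✗.
  V = {[q]}: π^{-1}(V) = {q} ∉ τ ✗.
  V = {[n], [q]}: π^{-1}(V) = {n, q} ∉ τ ✗.
  V = {[o=p], [q]}: π^{-1}(V) = {o, p, q} ∉ τ ✗.
  V = {[n], [o=p], [q]}: π^{-1}(V) = {n, o, p, q} ∉ τ ✗.
  V = {[r]}: π^{-1}(V) = {r} ∉ τ ✗.
  V = {[n], [r]}: π^{-1}(V) = {n, r} ∉ τ ✗.
  V = {[o=p], [r]}: π^{-1}(V) = {o, p, r} ∉ τ ✗.
  V = {[n], [o=p], [r]}: π^{-1}(V) = {n, o, p, r} ∈ τ ✓.
  V = {[q], [r]}: π^{-1}(V) = {q, r} ∉ τ ✗.
  V = {[n], [q], [r]}: π^{-1}(V) = {n, q, r} ∉ τ ✗.
  V = {[o=p], [q], [r]}: π^{-1}(V) = {o, p, q, r} ∉ τ ✗.
  V = {[n], [o=p], [q], [r]}: π^{-1}(V) = {n, o, p, q, r} ∈ τ ✓.
Open sets in the quotient: τ_Q = {{}, {[n], [o=p], [r]}, {[n], [o=p], [q], [r]}} (3 elements).


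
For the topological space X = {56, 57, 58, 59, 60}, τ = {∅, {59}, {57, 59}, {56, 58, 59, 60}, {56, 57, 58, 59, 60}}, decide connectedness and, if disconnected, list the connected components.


(X, τ) is connected.

Find clopen sets (U ∈ τ with X ∖ U ∈ τ):
  U = ∅, X ∖ U = {56, 57, 58, 59, 60} — both open, so U is clopen.
  U = {56, 57, 58, 59, 60}, X ∖ U = ∅ — both open, so U is clopen.
Only trivial clopens (∅ and X) exist, so (X, τ) is connected.
Compute connected components by grouping points that agree on all clopens:
  component: {56, 57, 58, 59, 60}


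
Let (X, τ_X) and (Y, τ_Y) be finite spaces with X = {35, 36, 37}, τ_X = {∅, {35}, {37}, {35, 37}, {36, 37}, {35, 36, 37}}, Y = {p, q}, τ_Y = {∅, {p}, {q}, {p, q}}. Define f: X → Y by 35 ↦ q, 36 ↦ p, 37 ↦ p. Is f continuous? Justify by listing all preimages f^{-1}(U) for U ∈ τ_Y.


f IS continuous.

Compute f^{-1}(U) for each U ∈ τ_Y:
  U = ∅: f^{-1}(U) = ∅ ∈ τ_X ✓.
  U = {p}: f^{-1}(U) = {36, 37} ∈ τ_X ✓.
  U = {q}: f^{-1}(U) = {35} ∈ τ_X ✓.
  U = {p, q}: f^{-1}(U) = {35, 36, 37} ∈ τ_X ✓.
Every preimage lies in τ_X, so f IS continuous.


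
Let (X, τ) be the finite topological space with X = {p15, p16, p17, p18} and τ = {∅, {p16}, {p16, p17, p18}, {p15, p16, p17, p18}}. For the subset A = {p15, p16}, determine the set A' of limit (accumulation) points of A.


A' = {p15, p17, p18}

For each x ∈ X, list the open sets U ∈ τ with x ∈ U, then check whether U ∩ (A ∖ {x}) ≠ ∅ for every such U.
  x = p15: opens ∋ x are {p15, p16, p17, p18}; each meets A ∖ {p15}, so x IS a limit point.
  x = p16: open {p16} ∋ x has {p16} ∩ (A ∖ {p16}) = ∅, so x is NOT a limit point.
  x = p17: opens ∋ x are {p16, p17, p18}, {p15, p16, p17, p18}; each meets A ∖ {p17}, so x IS a limit point.
  x = p18: opens ∋ x are {p16, p17, p18}, {p15, p16, p17, p18}; each meets A ∖ {p18}, so x IS a limit point.
Collecting: A' = {p15, p17, p18}.


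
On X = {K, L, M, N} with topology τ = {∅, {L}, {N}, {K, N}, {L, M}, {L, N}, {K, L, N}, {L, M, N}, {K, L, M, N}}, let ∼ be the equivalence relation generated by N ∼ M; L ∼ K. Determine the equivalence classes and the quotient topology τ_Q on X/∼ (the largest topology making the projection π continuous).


X/∼ = {[K=L], [M=N]}; |τ_Q| = 2.

Equivalence classes: [K=L], [M=N].
Quotient map π: X → X/∼ sends K ↦ [K=L], L ↦ [K=L], M ↦ [M=N], N ↦ [M=N].
For each subset V ⊆ X/∼, compute π^{-1}(V) ⊆ X and check whether π^{-1}(V) ∈ τ. V is open in τ_Q iff π^{-1}(V) ∈ τ.
  V = {}: π^{-1}(V) = ∅ ∈ τ ✓.
  V = {[K=L]}: π^{-1}(V) = {K, L} ∉ τ ✗.
  V = {[M=N]}: π^{-1}(V) = {M, N} ∉ τ ✗.
  V = {[K=L], [M=N]}: π^{-1}(V) = {K, L, M, N} ∈ τ ✓.
Open sets in the quotient: τ_Q = {{}, {[K=L], [M=N]}} (2 elements).


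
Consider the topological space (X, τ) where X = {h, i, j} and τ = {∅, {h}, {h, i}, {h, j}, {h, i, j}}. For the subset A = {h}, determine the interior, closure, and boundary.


int(A) = {h}, cl(A) = {h, i, j}, ∂A = {i, j}.

Closed sets in (X, τ) are complements of opens:
  closed(X, τ) = {∅, {i}, {j}, {i, j}, {h, i, j}}.
int(A) = ⋃ {U ∈ τ : U ⊆ A}. Opens contained in A: ∅, {h}.
Taking the union of these: int(A) = {h}.
cl(A) = ⋂ {C closed : A ⊆ C}. Closed sets containing A: {h, i, j}.
Intersecting these: cl(A) = {h, i, j}.
∂A = cl(A) ∖ int(A) = {h, i, j} ∖ {h} = {i, j}.


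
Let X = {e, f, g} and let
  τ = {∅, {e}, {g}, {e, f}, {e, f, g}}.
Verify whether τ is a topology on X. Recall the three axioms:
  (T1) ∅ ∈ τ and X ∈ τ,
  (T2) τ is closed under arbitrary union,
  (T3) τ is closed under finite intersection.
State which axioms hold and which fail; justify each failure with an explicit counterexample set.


τ is NOT a topology on X.

Axiom (T1): ∅ ∈ τ? Yes; X ∈ τ? Yes.
Axiom (T2/T3): check pairwise unions and intersections of members of τ.
Counterexample for (T2): {e} ∪ {g} = {e, g} ∉ τ. Therefore τ is NOT a topology.


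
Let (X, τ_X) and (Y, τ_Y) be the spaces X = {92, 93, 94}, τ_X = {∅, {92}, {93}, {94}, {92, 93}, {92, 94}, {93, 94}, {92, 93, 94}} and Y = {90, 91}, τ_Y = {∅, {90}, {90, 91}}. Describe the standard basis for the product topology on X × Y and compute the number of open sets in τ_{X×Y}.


Basis B = {∅ × ∅, {92} × {90}, {93} × {90}, {94} × {90}, {92} × {90, 91}, {92, 93} × {90}, {92, 94} × {90}, {93} × {90, 91}, {93, 94} × {90}, {94} × {90, 91}, {92, 93, 94} × {90}, {92, 93} × {90, 91}, {92, 94} × {90, 91}, {93, 94} × {90, 91}, {92, 93, 94} × {90, 91}}; |τ_{X×Y}| = 27.

Enumerate products U × V with U ∈ τ_X, V ∈ τ_Y (deduplicated):
  ∅ × ∅ = {} (∅)
  {92} × {90} = {(92,90)}
  {93} × {90} = {(93,90)}
  {94} × {90} = {(94,90)}
  {92} × {90, 91} = {(92,90), (92,91)}
  {92, 93} × {90} = {(92,90), (93,90)}
  {92, 94} × {90} = {(92,90), (94,90)}
  {93} × {90, 91} = {(93,90), (93,91)}
  {93, 94} × {90} = {(93,90), (94,90)}
  {94} × {90, 91} = {(94,90), (94,91)}
  {92, 93, 94} × {90} = {(92,90), (93,90), (94,90)}
  {92, 93} × {90, 91} = {(92,90), (92,91), (93,90), (93,91)}
  {92, 94} × {90, 91} = {(92,90), (92,91), (94,90), (94,91)}
  {93, 94} × {90, 91} = {(93,90), (93,91), (94,90), (94,91)}
  {92, 93, 94} × {90, 91} = {(92,90), (92,91), (93,90), (93,91), (94,90), (94,91)}
These 15 distinct sets form the basis B.
Close under arbitrary unions to get τ_{X×Y}; counting gives |τ_{X×Y}| = 27.


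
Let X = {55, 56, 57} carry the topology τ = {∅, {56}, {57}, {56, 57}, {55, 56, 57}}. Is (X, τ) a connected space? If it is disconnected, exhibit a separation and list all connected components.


(X, τ) is connected.

Find clopen sets (U ∈ τ with X ∖ U ∈ τ):
  U = ∅, X ∖ U = {55, 56, 57} — both open, so U is clopen.
  U = {55, 56, 57}, X ∖ U = ∅ — both open, so U is clopen.
Only trivial clopens (∅ and X) exist, so (X, τ) is connected.
Compute connected components by grouping points that agree on all clopens:
  component: {55, 56, 57}


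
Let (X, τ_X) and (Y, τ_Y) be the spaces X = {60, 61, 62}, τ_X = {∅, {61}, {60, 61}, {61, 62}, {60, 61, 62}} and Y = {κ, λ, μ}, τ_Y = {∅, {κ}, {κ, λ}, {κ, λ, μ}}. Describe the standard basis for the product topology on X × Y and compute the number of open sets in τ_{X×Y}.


Basis B = {∅ × ∅, {61} × {κ}, {60, 61} × {κ}, {61} × {κ, λ}, {61, 62} × {κ}, {60, 61, 62} × {κ}, {61} × {κ, λ, μ}, {60, 61} × {κ, λ}, {61, 62} × {κ, λ}, {60, 61} × {κ, λ, μ}, {60, 61, 62} × {κ, λ}, {61, 62} × {κ, λ, μ}, {60, 61, 62} × {κ, λ, μ}}; |τ_{X×Y}| = 30.

Enumerate products U × V with U ∈ τ_X, V ∈ τ_Y (deduplicated):
  ∅ × ∅ = {} (∅)
  {61} × {κ} = {(61,κ)}
  {60, 61} × {κ} = {(60,κ), (61,κ)}
  {61} × {κ, λ} = {(61,κ), (61,λ)}
  {61, 62} × {κ} = {(61,κ), (62,κ)}
  {60, 61, 62} × {κ} = {(60,κ), (61,κ), (62,κ)}
  {61} × {κ, λ, μ} = {(61,κ), (61,λ), (61,μ)}
  {60, 61} × {κ, λ} = {(60,κ), (60,λ), (61,κ), (61,λ)}
  {61, 62} × {κ, λ} = {(61,κ), (61,λ), (62,κ), (62,λ)}
  {60, 61} × {κ, λ, μ} = {(60,κ), (60,λ), (60,μ), (61,κ), (61,λ), (61,μ)}
  {60, 61, 62} × {κ, λ} = {(60,κ), (60,λ), (61,κ), (61,λ), (62,κ), (62,λ)}
  {61, 62} × {κ, λ, μ} = {(61,κ), (61,λ), (61,μ), (62,κ), (62,λ), (62,μ)}
  {60, 61, 62} × {κ, λ, μ} = {(60,κ), (60,λ), (60,μ), (61,κ), (61,λ), (61,μ), (62,κ), (62,λ), (62,μ)}
These 13 distinct sets form the basis B.
Close under arbitrary unions to get τ_{X×Y}; counting gives |τ_{X×Y}| = 30.


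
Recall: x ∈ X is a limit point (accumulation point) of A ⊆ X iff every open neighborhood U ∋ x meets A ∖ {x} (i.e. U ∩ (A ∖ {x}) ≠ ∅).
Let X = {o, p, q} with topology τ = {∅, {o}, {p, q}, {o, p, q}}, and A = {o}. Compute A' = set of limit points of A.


A' = ∅

For each x ∈ X, list the open sets U ∈ τ with x ∈ U, then check whether U ∩ (A ∖ {x}) ≠ ∅ for every such U.
  x = o: open {o} ∋ x has {o} ∩ (A ∖ {o}) = ∅, so x is NOT a limit point.
  x = p: open {p, q} ∋ x has {p, q} ∩ (A ∖ {p}) = ∅, so x is NOT a limit point.
  x = q: open {p, q} ∋ x has {p, q} ∩ (A ∖ {q}) = ∅, so x is NOT a limit point.
Collecting: A' = ∅.


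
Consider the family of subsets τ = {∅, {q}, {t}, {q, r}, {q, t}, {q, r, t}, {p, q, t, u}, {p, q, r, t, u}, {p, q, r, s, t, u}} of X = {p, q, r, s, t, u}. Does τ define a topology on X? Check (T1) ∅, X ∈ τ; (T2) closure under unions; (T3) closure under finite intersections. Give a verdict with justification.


τ IS a topology on X.

Axiom (T1): ∅ ∈ τ? Yes; X ∈ τ? Yes.
Axiom (T2/T3): check pairwise unions and intersections of members of τ.
All pairwise intersections and unions checked — each lies in τ. Therefore τ satisfies (T1), (T2), (T3): it IS a topology on X.


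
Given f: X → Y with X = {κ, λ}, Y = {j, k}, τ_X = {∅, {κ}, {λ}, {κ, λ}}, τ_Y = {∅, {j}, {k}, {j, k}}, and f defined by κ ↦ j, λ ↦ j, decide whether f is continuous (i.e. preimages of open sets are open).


f IS continuous.

Compute f^{-1}(U) for each U ∈ τ_Y:
  U = ∅: f^{-1}(U) = ∅ ∈ τ_X ✓.
  U = {j}: f^{-1}(U) = {κ, λ} ∈ τ_X ✓.
  U = {k}: f^{-1}(U) = ∅ ∈ τ_X ✓.
  U = {j, k}: f^{-1}(U) = {κ, λ} ∈ τ_X ✓.
Every preimage lies in τ_X, so f IS continuous.


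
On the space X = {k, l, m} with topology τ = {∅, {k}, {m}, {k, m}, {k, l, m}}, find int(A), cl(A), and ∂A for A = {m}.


int(A) = {m}, cl(A) = {l, m}, ∂A = {l}.

Closed sets in (X, τ) are complements of opens:
  closed(X, τ) = {∅, {l}, {k, l}, {l, m}, {k, l, m}}.
int(A) = ⋃ {U ∈ τ : U ⊆ A}. Opens contained in A: ∅, {m}.
Taking the union of these: int(A) = {m}.
cl(A) = ⋂ {C closed : A ⊆ C}. Closed sets containing A: {l, m}, {k, l, m}.
Intersecting these: cl(A) = {l, m}.
∂A = cl(A) ∖ int(A) = {l, m} ∖ {m} = {l}.


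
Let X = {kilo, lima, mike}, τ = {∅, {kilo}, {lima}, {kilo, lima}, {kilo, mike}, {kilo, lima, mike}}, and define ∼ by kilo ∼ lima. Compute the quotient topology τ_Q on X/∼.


X/∼ = {[kilo=lima], [mike]}; |τ_Q| = 3.

Equivalence classes: [kilo=lima], [mike].
Quotient map π: X → X/∼ sends kilo ↦ [kilo=lima], lima ↦ [kilo=lima], mike ↦ [mike].
For each subset V ⊆ X/∼, compute π^{-1}(V) ⊆ X and check whether π^{-1}(V) ∈ τ. V is open in τ_Q iff π^{-1}(V) ∈ τ.
  V = {}: π^{-1}(V) = ∅ ∈ τ ✓.
  V = {[kilo=lima]}: π^{-1}(V) = {kilo, lima} ∈ τ ✓.
  V = {[mike]}: π^{-1}(V) = {mike} ∉ τ ✗.
  V = {[kilo=lima], [mike]}: π^{-1}(V) = {kilo, lima, mike} ∈ τ ✓.
Open sets in the quotient: τ_Q = {{}, {[kilo=lima]}, {[kilo=lima], [mike]}} (3 elements).


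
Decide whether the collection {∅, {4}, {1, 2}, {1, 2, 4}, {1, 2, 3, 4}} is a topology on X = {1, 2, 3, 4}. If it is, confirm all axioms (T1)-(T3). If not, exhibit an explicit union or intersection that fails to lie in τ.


τ IS a topology on X.

Axiom (T1): ∅ ∈ τ? Yes; X ∈ τ? Yes.
Axiom (T2/T3): check pairwise unions and intersections of members of τ.
All pairwise intersections and unions checked — each lies in τ. Therefore τ satisfies (T1), (T2), (T3): it IS a topology on X.


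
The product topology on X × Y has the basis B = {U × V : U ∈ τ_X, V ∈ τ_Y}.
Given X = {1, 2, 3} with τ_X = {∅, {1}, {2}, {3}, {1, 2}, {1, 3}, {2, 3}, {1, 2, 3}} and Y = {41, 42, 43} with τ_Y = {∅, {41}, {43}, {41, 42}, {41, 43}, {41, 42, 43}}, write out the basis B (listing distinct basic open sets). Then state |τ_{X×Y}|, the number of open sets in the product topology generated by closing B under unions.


Basis B = {∅ × ∅, {1} × {41}, {1} × {43}, {2} × {41}, {2} × {43}, {3} × {41}, {3} × {43}, {1} × {41, 42}, {1} × {41, 43}, {1, 2} × {41}, {1, 3} × {41}, {1, 2} × {43}, {1, 3} × {43}, {2} × {41, 42}, {2} × {41, 43}, {2, 3} × {41}, {2, 3} × {43}, {3} × {41, 42}, {3} × {41, 43}, {1} × {41, 42, 43}, {1, 2, 3} × {41}, {1, 2, 3} × {43}, {2} × {41, 42, 43}, {3} × {41, 42, 43}, {1, 2} × {41, 42}, {1, 3} × {41, 42}, {1, 2} × {41, 43}, {1, 3} × {41, 43}, {2, 3} × {41, 42}, {2, 3} × {41, 43}, {1, 2} × {41, 42, 43}, {1, 3} × {41, 42, 43}, {1, 2, 3} × {41, 42}, {1, 2, 3} × {41, 43}, {2, 3} × {41, 42, 43}, {1, 2, 3} × {41, 42, 43}}; |τ_{X×Y}| = 216.

Enumerate products U × V with U ∈ τ_X, V ∈ τ_Y (deduplicated):
  ∅ × ∅ = {} (∅)
  {1} × {41} = {(1,41)}
  {1} × {43} = {(1,43)}
  {2} × {41} = {(2,41)}
  {2} × {43} = {(2,43)}
  {3} × {41} = {(3,41)}
  {3} × {43} = {(3,43)}
  {1} × {41, 42} = {(1,41), (1,42)}
  {1} × {41, 43} = {(1,41), (1,43)}
  {1, 2} × {41} = {(1,41), (2,41)}
  {1, 3} × {41} = {(1,41), (3,41)}
  {1, 2} × {43} = {(1,43), (2,43)}
  {1, 3} × {43} = {(1,43), (3,43)}
  {2} × {41, 42} = {(2,41), (2,42)}
  {2} × {41, 43} = {(2,41), (2,43)}
  {2, 3} × {41} = {(2,41), (3,41)}
  {2, 3} × {43} = {(2,43), (3,43)}
  {3} × {41, 42} = {(3,41), (3,42)}
  {3} × {41, 43} = {(3,41), (3,43)}
  {1} × {41, 42, 43} = {(1,41), (1,42), (1,43)}
  {1, 2, 3} × {41} = {(1,41), (2,41), (3,41)}
  {1, 2, 3} × {43} = {(1,43), (2,43), (3,43)}
  {2} × {41, 42, 43} = {(2,41), (2,42), (2,43)}
  {3} × {41, 42, 43} = {(3,41), (3,42), (3,43)}
  {1, 2} × {41, 42} = {(1,41), (1,42), (2,41), (2,42)}
  {1, 3} × {41, 42} = {(1,41), (1,42), (3,41), (3,42)}
  {1, 2} × {41, 43} = {(1,41), (1,43), (2,41), (2,43)}
  {1, 3} × {41, 43} = {(1,41), (1,43), (3,41), (3,43)}
  {2, 3} × {41, 42} = {(2,41), (2,42), (3,41), (3,42)}
  {2, 3} × {41, 43} = {(2,41), (2,43), (3,41), (3,43)}
  {1, 2} × {41, 42, 43} = {(1,41), (1,42), (1,43), (2,41), (2,42), (2,43)}
  {1, 3} × {41, 42, 43} = {(1,41), (1,42), (1,43), (3,41), (3,42), (3,43)}
  {1, 2, 3} × {41, 42} = {(1,41), (1,42), (2,41), (2,42), (3,41), (3,42)}
  {1, 2, 3} × {41, 43} = {(1,41), (1,43), (2,41), (2,43), (3,41), (3,43)}
  {2, 3} × {41, 42, 43} = {(2,41), (2,42), (2,43), (3,41), (3,42), (3,43)}
  {1, 2, 3} × {41, 42, 43} = {(1,41), (1,42), (1,43), (2,41), (2,42), (2,43), (3,41), (3,42), (3,43)}
These 36 distinct sets form the basis B.
Close under arbitrary unions to get τ_{X×Y}; counting gives |τ_{X×Y}| = 216.


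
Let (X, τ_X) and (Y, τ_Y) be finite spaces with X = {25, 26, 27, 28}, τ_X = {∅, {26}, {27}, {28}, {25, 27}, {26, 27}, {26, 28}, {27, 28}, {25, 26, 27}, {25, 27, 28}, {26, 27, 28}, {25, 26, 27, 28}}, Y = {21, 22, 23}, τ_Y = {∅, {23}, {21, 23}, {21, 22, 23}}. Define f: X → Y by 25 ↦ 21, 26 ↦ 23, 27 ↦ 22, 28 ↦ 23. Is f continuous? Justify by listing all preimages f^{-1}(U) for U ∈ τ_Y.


f is NOT continuous.

Compute f^{-1}(U) for each U ∈ τ_Y:
  U = ∅: f^{-1}(U) = ∅ ∈ τ_X ✓.
  U = {23}: f^{-1}(U) = {26, 28} ∈ τ_X ✓.
  U = {21, 23}: f^{-1}(U) = {25, 26, 28} ∉ τ_X ✗.
  U = {21, 22, 23}: f^{-1}(U) = {25, 26, 27, 28} ∈ τ_X ✓.
Found U = {21, 23} with f^{-1}(U) = {25, 26, 28} not in τ_X. Therefore f is NOT continuous.


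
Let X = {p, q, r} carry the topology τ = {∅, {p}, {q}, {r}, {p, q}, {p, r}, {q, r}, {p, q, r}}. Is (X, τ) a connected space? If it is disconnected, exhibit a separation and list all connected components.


(X, τ) is disconnected; components = [{p}, {q}, {r}].

Find clopen sets (U ∈ τ with X ∖ U ∈ τ):
  U = ∅, X ∖ U = {p, q, r} — both open, so U is clopen.
  U = {p}, X ∖ U = {q, r} — both open, so U is clopen.
  U = {q}, X ∖ U = {p, r} — both open, so U is clopen.
  U = {r}, X ∖ U = {p, q} — both open, so U is clopen.
  U = {p, q}, X ∖ U = {r} — both open, so U is clopen.
  U = {p, r}, X ∖ U = {q} — both open, so U is clopen.
  U = {q, r}, X ∖ U = {p} — both open, so U is clopen.
  U = {p, q, r}, X ∖ U = ∅ — both open, so U is clopen.
Nontrivial clopen(s) exist: e.g. {q}. So (X, τ) is disconnected.
Compute connected components by grouping points that agree on all clopens:
  component: {p}
  component: {q}
  component: {r}


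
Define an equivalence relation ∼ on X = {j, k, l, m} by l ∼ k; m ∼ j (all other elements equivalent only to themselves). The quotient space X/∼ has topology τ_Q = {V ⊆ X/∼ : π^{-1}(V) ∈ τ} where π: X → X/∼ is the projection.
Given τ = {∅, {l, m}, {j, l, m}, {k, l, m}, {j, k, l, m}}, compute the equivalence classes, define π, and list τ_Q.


X/∼ = {[j=m], [k=l]}; |τ_Q| = 2.

Equivalence classes: [j=m], [k=l].
Quotient map π: X → X/∼ sends j ↦ [j=m], k ↦ [k=l], l ↦ [k=l], m ↦ [j=m].
For each subset V ⊆ X/∼, compute π^{-1}(V) ⊆ X and check whether π^{-1}(V) ∈ τ. V is open in τ_Q iff π^{-1}(V) ∈ τ.
  V = {}: π^{-1}(V) = ∅ ∈ τ ✓.
  V = {[j=m]}: π^{-1}(V) = {j, m} ∉ τ ✗.
  V = {[k=l]}: π^{-1}(V) = {k, l} ∉ τ ✗.
  V = {[j=m], [k=l]}: π^{-1}(V) = {j, k, l, m} ∈ τ ✓.
Open sets in the quotient: τ_Q = {{}, {[j=m], [k=l]}} (2 elements).


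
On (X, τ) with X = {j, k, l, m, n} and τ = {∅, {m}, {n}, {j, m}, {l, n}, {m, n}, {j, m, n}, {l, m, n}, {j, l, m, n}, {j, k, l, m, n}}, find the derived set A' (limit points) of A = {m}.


A' = {j, k}

For each x ∈ X, list the open sets U ∈ τ with x ∈ U, then check whether U ∩ (A ∖ {x}) ≠ ∅ for every such U.
  x = j: opens ∋ x are {j, m}, {j, m, n}, {j, l, m, n}, {j, k, l, m, n}; each meets A ∖ {j}, so x IS a limit point.
  x = k: opens ∋ x are {j, k, l, m, n}; each meets A ∖ {k}, so x IS a limit point.
  x = l: open {l, n} ∋ x has {l, n} ∩ (A ∖ {l}) = ∅, so x is NOT a limit point.
  x = m: open {m} ∋ x has {m} ∩ (A ∖ {m}) = ∅, so x is NOT a limit point.
  x = n: open {n} ∋ x has {n} ∩ (A ∖ {n}) = ∅, so x is NOT a limit point.
Collecting: A' = {j, k}.


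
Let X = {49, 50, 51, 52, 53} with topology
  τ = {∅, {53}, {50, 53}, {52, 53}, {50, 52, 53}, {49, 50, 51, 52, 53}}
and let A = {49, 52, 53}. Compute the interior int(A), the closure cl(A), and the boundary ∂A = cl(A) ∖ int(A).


int(A) = {52, 53}, cl(A) = {49, 50, 51, 52, 53}, ∂A = {49, 50, 51}.

Closed sets in (X, τ) are complements of opens:
  closed(X, τ) = {∅, {49, 51}, {49, 50, 51}, {49, 51, 52}, {49, 50, 51, 52}, {49, 50, 51, 52, 53}}.
int(A) = ⋃ {U ∈ τ : U ⊆ A}. Opens contained in A: ∅, {53}, {52, 53}.
Taking the union of these: int(A) = {52, 53}.
cl(A) = ⋂ {C closed : A ⊆ C}. Closed sets containing A: {49, 50, 51, 52, 53}.
Intersecting these: cl(A) = {49, 50, 51, 52, 53}.
∂A = cl(A) ∖ int(A) = {49, 50, 51, 52, 53} ∖ {52, 53} = {49, 50, 51}.


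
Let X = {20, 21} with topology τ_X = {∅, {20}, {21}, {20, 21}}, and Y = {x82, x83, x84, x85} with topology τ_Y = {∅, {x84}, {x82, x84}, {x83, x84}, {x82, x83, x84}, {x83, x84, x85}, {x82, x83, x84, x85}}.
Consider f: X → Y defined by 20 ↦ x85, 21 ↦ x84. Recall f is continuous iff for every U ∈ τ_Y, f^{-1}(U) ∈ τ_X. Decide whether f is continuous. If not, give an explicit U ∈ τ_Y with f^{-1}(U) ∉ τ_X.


f IS continuous.

Compute f^{-1}(U) for each U ∈ τ_Y:
  U = ∅: f^{-1}(U) = ∅ ∈ τ_X ✓.
  U = {x84}: f^{-1}(U) = {21} ∈ τ_X ✓.
  U = {x82, x84}: f^{-1}(U) = {21} ∈ τ_X ✓.
  U = {x83, x84}: f^{-1}(U) = {21} ∈ τ_X ✓.
  U = {x82, x83, x84}: f^{-1}(U) = {21} ∈ τ_X ✓.
  U = {x83, x84, x85}: f^{-1}(U) = {20, 21} ∈ τ_X ✓.
  U = {x82, x83, x84, x85}: f^{-1}(U) = {20, 21} ∈ τ_X ✓.
Every preimage lies in τ_X, so f IS continuous.


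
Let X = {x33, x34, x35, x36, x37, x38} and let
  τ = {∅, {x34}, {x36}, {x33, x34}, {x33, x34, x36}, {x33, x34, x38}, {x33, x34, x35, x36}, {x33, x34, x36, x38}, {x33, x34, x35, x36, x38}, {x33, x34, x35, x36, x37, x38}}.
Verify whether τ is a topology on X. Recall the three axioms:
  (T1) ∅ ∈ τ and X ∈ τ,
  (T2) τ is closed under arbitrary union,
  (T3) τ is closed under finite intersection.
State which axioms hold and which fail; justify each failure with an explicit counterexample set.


τ is NOT a topology on X.

Axiom (T1): ∅ ∈ τ? Yes; X ∈ τ? Yes.
Axiom (T2/T3): check pairwise unions and intersections of members of τ.
Counterexample for (T2): {x34} ∪ {x36} = {x34, x36} ∉ τ. Therefore τ is NOT a topology.


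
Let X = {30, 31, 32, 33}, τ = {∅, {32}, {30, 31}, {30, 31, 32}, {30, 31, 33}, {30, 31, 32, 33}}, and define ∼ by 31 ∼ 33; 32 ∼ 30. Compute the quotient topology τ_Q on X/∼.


X/∼ = {[30=32], [31=33]}; |τ_Q| = 2.

Equivalence classes: [30=32], [31=33].
Quotient map π: X → X/∼ sends 30 ↦ [30=32], 31 ↦ [31=33], 32 ↦ [30=32], 33 ↦ [31=33].
For each subset V ⊆ X/∼, compute π^{-1}(V) ⊆ X and check whether π^{-1}(V) ∈ τ. V is open in τ_Q iff π^{-1}(V) ∈ τ.
  V = {}: π^{-1}(V) = ∅ ∈ τ ✓.
  V = {[30=32]}: π^{-1}(V) = {30, 32} ∉ τ ✗.
  V = {[31=33]}: π^{-1}(V) = {31, 33} ∉ τ ✗.
  V = {[30=32], [31=33]}: π^{-1}(V) = {30, 31, 32, 33} ∈ τ ✓.
Open sets in the quotient: τ_Q = {{}, {[30=32], [31=33]}} (2 elements).


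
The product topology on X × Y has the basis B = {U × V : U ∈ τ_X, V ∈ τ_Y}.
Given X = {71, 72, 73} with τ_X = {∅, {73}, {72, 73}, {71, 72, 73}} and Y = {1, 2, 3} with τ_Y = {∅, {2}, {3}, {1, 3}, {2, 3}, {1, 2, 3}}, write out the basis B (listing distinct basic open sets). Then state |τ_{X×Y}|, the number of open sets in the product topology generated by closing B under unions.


Basis B = {∅ × ∅, {73} × {2}, {73} × {3}, {72, 73} × {2}, {72, 73} × {3}, {73} × {1, 3}, {73} × {2, 3}, {71, 72, 73} × {2}, {71, 72, 73} × {3}, {73} × {1, 2, 3}, {72, 73} × {1, 3}, {72, 73} × {2, 3}, {71, 72, 73} × {1, 3}, {71, 72, 73} × {2, 3}, {72, 73} × {1, 2, 3}, {71, 72, 73} × {1, 2, 3}}; |τ_{X×Y}| = 40.

Enumerate products U × V with U ∈ τ_X, V ∈ τ_Y (deduplicated):
  ∅ × ∅ = {} (∅)
  {73} × {2} = {(73,2)}
  {73} × {3} = {(73,3)}
  {72, 73} × {2} = {(72,2), (73,2)}
  {72, 73} × {3} = {(72,3), (73,3)}
  {73} × {1, 3} = {(73,1), (73,3)}
  {73} × {2, 3} = {(73,2), (73,3)}
  {71, 72, 73} × {2} = {(71,2), (72,2), (73,2)}
  {71, 72, 73} × {3} = {(71,3), (72,3), (73,3)}
  {73} × {1, 2, 3} = {(73,1), (73,2), (73,3)}
  {72, 73} × {1, 3} = {(72,1), (72,3), (73,1), (73,3)}
  {72, 73} × {2, 3} = {(72,2), (72,3), (73,2), (73,3)}
  {71, 72, 73} × {1, 3} = {(71,1), (71,3), (72,1), (72,3), (73,1), (73,3)}
  {71, 72, 73} × {2, 3} = {(71,2), (71,3), (72,2), (72,3), (73,2), (73,3)}
  {72, 73} × {1, 2, 3} = {(72,1), (72,2), (72,3), (73,1), (73,2), (73,3)}
  {71, 72, 73} × {1, 2, 3} = {(71,1), (71,2), (71,3), (72,1), (72,2), (72,3), (73,1), (73,2), (73,3)}
These 16 distinct sets form the basis B.
Close under arbitrary unions to get τ_{X×Y}; counting gives |τ_{X×Y}| = 40.


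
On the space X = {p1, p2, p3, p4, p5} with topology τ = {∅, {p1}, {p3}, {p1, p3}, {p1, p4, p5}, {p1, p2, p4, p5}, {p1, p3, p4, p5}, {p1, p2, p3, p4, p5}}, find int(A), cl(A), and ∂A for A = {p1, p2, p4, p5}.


int(A) = {p1, p2, p4, p5}, cl(A) = {p1, p2, p4, p5}, ∂A = ∅.

Closed sets in (X, τ) are complements of opens:
  closed(X, τ) = {∅, {p2}, {p3}, {p2, p3}, {p2, p4, p5}, {p1, p2, p4, p5}, {p2, p3, p4, p5}, {p1, p2, p3, p4, p5}}.
int(A) = ⋃ {U ∈ τ : U ⊆ A}. Opens contained in A: ∅, {p1}, {p1, p4, p5}, {p1, p2, p4, p5}.
Taking the union of these: int(A) = {p1, p2, p4, p5}.
cl(A) = ⋂ {C closed : A ⊆ C}. Closed sets containing A: {p1, p2, p4, p5}, {p1, p2, p3, p4, p5}.
Intersecting these: cl(A) = {p1, p2, p4, p5}.
∂A = cl(A) ∖ int(A) = {p1, p2, p4, p5} ∖ {p1, p2, p4, p5} = ∅.


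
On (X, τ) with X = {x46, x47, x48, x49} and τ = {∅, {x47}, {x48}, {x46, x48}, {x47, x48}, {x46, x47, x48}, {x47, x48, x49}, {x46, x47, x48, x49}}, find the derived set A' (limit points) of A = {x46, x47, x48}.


A' = {x46, x49}

For each x ∈ X, list the open sets U ∈ τ with x ∈ U, then check whether U ∩ (A ∖ {x}) ≠ ∅ for every such U.
  x = x46: opens ∋ x are {x46, x48}, {x46, x47, x48}, {x46, x47, x48, x49}; each meets A ∖ {x46}, so x IS a limit point.
  x = x47: open {x47} ∋ x has {x47} ∩ (A ∖ {x47}) = ∅, so x is NOT a limit point.
  x = x48: open {x48} ∋ x has {x48} ∩ (A ∖ {x48}) = ∅, so x is NOT a limit point.
  x = x49: opens ∋ x are {x47, x48, x49}, {x46, x47, x48, x49}; each meets A ∖ {x49}, so x IS a limit point.
Collecting: A' = {x46, x49}.


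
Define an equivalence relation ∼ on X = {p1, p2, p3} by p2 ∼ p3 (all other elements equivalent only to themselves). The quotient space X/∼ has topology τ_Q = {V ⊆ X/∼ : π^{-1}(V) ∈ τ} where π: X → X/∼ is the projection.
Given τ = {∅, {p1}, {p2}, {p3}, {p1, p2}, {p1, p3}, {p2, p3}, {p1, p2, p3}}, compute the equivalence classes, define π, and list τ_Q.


X/∼ = {[p1], [p2=p3]}; |τ_Q| = 4.

Equivalence classes: [p1], [p2=p3].
Quotient map π: X → X/∼ sends p1 ↦ [p1], p2 ↦ [p2=p3], p3 ↦ [p2=p3].
For each subset V ⊆ X/∼, compute π^{-1}(V) ⊆ X and check whether π^{-1}(V) ∈ τ. V is open in τ_Q iff π^{-1}(V) ∈ τ.
  V = {}: π^{-1}(V) = ∅ ∈ τ ✓.
  V = {[p1]}: π^{-1}(V) = {p1} ∈ τ ✓.
  V = {[p2=p3]}: π^{-1}(V) = {p2, p3} ∈ τ ✓.
  V = {[p1], [p2=p3]}: π^{-1}(V) = {p1, p2, p3} ∈ τ ✓.
Open sets in the quotient: τ_Q = {{}, {[p1]}, {[p2=p3]}, {[p1], [p2=p3]}} (4 elements).


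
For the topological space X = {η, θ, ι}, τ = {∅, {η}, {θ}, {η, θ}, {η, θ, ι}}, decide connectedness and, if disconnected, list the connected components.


(X, τ) is connected.

Find clopen sets (U ∈ τ with X ∖ U ∈ τ):
  U = ∅, X ∖ U = {η, θ, ι} — both open, so U is clopen.
  U = {η, θ, ι}, X ∖ U = ∅ — both open, so U is clopen.
Only trivial clopens (∅ and X) exist, so (X, τ) is connected.
Compute connected components by grouping points that agree on all clopens:
  component: {η, θ, ι}


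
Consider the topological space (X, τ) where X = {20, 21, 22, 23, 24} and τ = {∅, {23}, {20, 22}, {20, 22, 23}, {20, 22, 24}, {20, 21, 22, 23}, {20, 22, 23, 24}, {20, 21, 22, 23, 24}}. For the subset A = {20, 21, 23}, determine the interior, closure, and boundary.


int(A) = {23}, cl(A) = {20, 21, 22, 23, 24}, ∂A = {20, 21, 22, 24}.

Closed sets in (X, τ) are complements of opens:
  closed(X, τ) = {∅, {21}, {24}, {21, 23}, {21, 24}, {21, 23, 24}, {20, 21, 22, 24}, {20, 21, 22, 23, 24}}.
int(A) = ⋃ {U ∈ τ : U ⊆ A}. Opens contained in A: ∅, {23}.
Taking the union of these: int(A) = {23}.
cl(A) = ⋂ {C closed : A ⊆ C}. Closed sets containing A: {20, 21, 22, 23, 24}.
Intersecting these: cl(A) = {20, 21, 22, 23, 24}.
∂A = cl(A) ∖ int(A) = {20, 21, 22, 23, 24} ∖ {23} = {20, 21, 22, 24}.


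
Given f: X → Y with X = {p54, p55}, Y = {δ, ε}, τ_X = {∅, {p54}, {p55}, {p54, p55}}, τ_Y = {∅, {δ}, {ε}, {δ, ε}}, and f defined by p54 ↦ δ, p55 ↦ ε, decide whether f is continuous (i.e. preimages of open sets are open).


f IS continuous.

Compute f^{-1}(U) for each U ∈ τ_Y:
  U = ∅: f^{-1}(U) = ∅ ∈ τ_X ✓.
  U = {δ}: f^{-1}(U) = {p54} ∈ τ_X ✓.
  U = {ε}: f^{-1}(U) = {p55} ∈ τ_X ✓.
  U = {δ, ε}: f^{-1}(U) = {p54, p55} ∈ τ_X ✓.
Every preimage lies in τ_X, so f IS continuous.


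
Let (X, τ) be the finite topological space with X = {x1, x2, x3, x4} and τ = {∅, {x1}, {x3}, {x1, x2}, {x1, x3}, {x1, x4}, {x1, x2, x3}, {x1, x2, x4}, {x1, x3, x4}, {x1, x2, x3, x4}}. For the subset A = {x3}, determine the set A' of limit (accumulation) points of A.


A' = ∅

For each x ∈ X, list the open sets U ∈ τ with x ∈ U, then check whether U ∩ (A ∖ {x}) ≠ ∅ for every such U.
  x = x1: open {x1} ∋ x has {x1} ∩ (A ∖ {x1}) = ∅, so x is NOT a limit point.
  x = x2: open {x1, x2} ∋ x has {x1, x2} ∩ (A ∖ {x2}) = ∅, so x is NOT a limit point.
  x = x3: open {x3} ∋ x has {x3} ∩ (A ∖ {x3}) = ∅, so x is NOT a limit point.
  x = x4: open {x1, x4} ∋ x has {x1, x4} ∩ (A ∖ {x4}) = ∅, so x is NOT a limit point.
Collecting: A' = ∅.


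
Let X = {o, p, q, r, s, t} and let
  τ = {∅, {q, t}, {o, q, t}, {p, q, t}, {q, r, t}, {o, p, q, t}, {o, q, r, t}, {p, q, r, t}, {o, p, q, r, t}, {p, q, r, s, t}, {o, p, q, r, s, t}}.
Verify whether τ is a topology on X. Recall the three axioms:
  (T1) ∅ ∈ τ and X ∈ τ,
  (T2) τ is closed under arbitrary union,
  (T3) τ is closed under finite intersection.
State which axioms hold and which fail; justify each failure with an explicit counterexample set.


τ IS a topology on X.

Axiom (T1): ∅ ∈ τ? Yes; X ∈ τ? Yes.
Axiom (T2/T3): check pairwise unions and intersections of members of τ.
All pairwise intersections and unions checked — each lies in τ. Therefore τ satisfies (T1), (T2), (T3): it IS a topology on X.


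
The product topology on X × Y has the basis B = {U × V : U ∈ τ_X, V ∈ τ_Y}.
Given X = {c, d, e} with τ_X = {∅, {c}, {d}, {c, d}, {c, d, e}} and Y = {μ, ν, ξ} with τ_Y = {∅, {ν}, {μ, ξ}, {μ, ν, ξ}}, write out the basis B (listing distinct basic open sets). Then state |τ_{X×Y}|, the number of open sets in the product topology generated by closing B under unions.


Basis B = {∅ × ∅, {c} × {ν}, {d} × {ν}, {c} × {μ, ξ}, {c, d} × {ν}, {d} × {μ, ξ}, {c} × {μ, ν, ξ}, {c, d, e} × {ν}, {d} × {μ, ν, ξ}, {c, d} × {μ, ξ}, {c, d} × {μ, ν, ξ}, {c, d, e} × {μ, ξ}, {c, d, e} × {μ, ν, ξ}}; |τ_{X×Y}| = 25.

Enumerate products U × V with U ∈ τ_X, V ∈ τ_Y (deduplicated):
  ∅ × ∅ = {} (∅)
  {c} × {ν} = {(c,ν)}
  {d} × {ν} = {(d,ν)}
  {c} × {μ, ξ} = {(c,μ), (c,ξ)}
  {c, d} × {ν} = {(c,ν), (d,ν)}
  {d} × {μ, ξ} = {(d,μ), (d,ξ)}
  {c} × {μ, ν, ξ} = {(c,μ), (c,ν), (c,ξ)}
  {c, d, e} × {ν} = {(c,ν), (d,ν), (e,ν)}
  {d} × {μ, ν, ξ} = {(d,μ), (d,ν), (d,ξ)}
  {c, d} × {μ, ξ} = {(c,μ), (c,ξ), (d,μ), (d,ξ)}
  {c, d} × {μ, ν, ξ} = {(c,μ), (c,ν), (c,ξ), (d,μ), (d,ν), (d,ξ)}
  {c, d, e} × {μ, ξ} = {(c,μ), (c,ξ), (d,μ), (d,ξ), (e,μ), (e,ξ)}
  {c, d, e} × {μ, ν, ξ} = {(c,μ), (c,ν), (c,ξ), (d,μ), (d,ν), (d,ξ), (e,μ), (e,ν), (e,ξ)}
These 13 distinct sets form the basis B.
Close under arbitrary unions to get τ_{X×Y}; counting gives |τ_{X×Y}| = 25.


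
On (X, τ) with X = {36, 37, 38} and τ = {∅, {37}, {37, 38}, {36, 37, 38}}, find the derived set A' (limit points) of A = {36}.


A' = ∅

For each x ∈ X, list the open sets U ∈ τ with x ∈ U, then check whether U ∩ (A ∖ {x}) ≠ ∅ for every such U.
  x = 36: open {36, 37, 38} ∋ x has {36, 37, 38} ∩ (A ∖ {36}) = ∅, so x is NOT a limit point.
  x = 37: open {37} ∋ x has {37} ∩ (A ∖ {37}) = ∅, so x is NOT a limit point.
  x = 38: open {37, 38} ∋ x has {37, 38} ∩ (A ∖ {38}) = ∅, so x is NOT a limit point.
Collecting: A' = ∅.


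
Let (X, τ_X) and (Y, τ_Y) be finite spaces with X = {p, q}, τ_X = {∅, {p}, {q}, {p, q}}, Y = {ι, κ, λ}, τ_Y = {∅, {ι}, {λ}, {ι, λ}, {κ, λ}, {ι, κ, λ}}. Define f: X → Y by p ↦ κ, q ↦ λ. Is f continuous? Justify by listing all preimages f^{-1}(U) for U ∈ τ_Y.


f IS continuous.

Compute f^{-1}(U) for each U ∈ τ_Y:
  U = ∅: f^{-1}(U) = ∅ ∈ τ_X ✓.
  U = {ι}: f^{-1}(U) = ∅ ∈ τ_X ✓.
  U = {λ}: f^{-1}(U) = {q} ∈ τ_X ✓.
  U = {ι, λ}: f^{-1}(U) = {q} ∈ τ_X ✓.
  U = {κ, λ}: f^{-1}(U) = {p, q} ∈ τ_X ✓.
  U = {ι, κ, λ}: f^{-1}(U) = {p, q} ∈ τ_X ✓.
Every preimage lies in τ_X, so f IS continuous.


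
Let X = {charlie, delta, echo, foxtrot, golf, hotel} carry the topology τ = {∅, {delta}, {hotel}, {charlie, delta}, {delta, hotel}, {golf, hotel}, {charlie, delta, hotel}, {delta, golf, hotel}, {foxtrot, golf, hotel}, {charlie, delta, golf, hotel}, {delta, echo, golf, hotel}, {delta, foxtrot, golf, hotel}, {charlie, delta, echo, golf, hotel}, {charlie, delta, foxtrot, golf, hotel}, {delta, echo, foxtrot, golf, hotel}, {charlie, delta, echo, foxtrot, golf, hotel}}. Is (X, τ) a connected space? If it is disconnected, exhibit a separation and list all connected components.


(X, τ) is connected.

Find clopen sets (U ∈ τ with X ∖ U ∈ τ):
  U = ∅, X ∖ U = {charlie, delta, echo, foxtrot, golf, hotel} — both open, so U is clopen.
  U = {charlie, delta, echo, foxtrot, golf, hotel}, X ∖ U = ∅ — both open, so U is clopen.
Only trivial clopens (∅ and X) exist, so (X, τ) is connected.
Compute connected components by grouping points that agree on all clopens:
  component: {charlie, delta, echo, foxtrot, golf, hotel}


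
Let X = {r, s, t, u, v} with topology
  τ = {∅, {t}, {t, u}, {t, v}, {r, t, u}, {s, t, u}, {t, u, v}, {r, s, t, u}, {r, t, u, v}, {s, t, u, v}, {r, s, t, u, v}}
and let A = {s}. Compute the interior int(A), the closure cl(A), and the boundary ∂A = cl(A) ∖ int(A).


int(A) = ∅, cl(A) = {s}, ∂A = {s}.

Closed sets in (X, τ) are complements of opens:
  closed(X, τ) = {∅, {r}, {s}, {v}, {r, s}, {r, v}, {s, v}, {r, s, u}, {r, s, v}, {r, s, u, v}, {r, s, t, u, v}}.
int(A) = ⋃ {U ∈ τ : U ⊆ A}. Opens contained in A: ∅.
Taking the union of these: int(A) = ∅.
cl(A) = ⋂ {C closed : A ⊆ C}. Closed sets containing A: {s}, {r, s}, {s, v}, {r, s, u}, {r, s, v}, {r, s, u, v}, {r, s, t, u, v}.
Intersecting these: cl(A) = {s}.
∂A = cl(A) ∖ int(A) = {s} ∖ ∅ = {s}.
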